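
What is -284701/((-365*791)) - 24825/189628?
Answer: 46819931353/54748448020 ≈ 0.85518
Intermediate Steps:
-284701/((-365*791)) - 24825/189628 = -284701/(-288715) - 24825*1/189628 = -284701*(-1/288715) - 24825/189628 = 284701/288715 - 24825/189628 = 46819931353/54748448020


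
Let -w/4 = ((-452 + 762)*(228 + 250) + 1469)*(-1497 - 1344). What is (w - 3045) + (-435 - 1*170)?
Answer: 1700607586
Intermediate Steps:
w = 1700611236 (w = -4*((-452 + 762)*(228 + 250) + 1469)*(-1497 - 1344) = -4*(310*478 + 1469)*(-2841) = -4*(148180 + 1469)*(-2841) = -598596*(-2841) = -4*(-425152809) = 1700611236)
(w - 3045) + (-435 - 1*170) = (1700611236 - 3045) + (-435 - 1*170) = 1700608191 + (-435 - 170) = 1700608191 - 605 = 1700607586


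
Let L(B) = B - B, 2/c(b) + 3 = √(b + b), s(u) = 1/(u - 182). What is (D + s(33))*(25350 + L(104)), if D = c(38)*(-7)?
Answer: -160338750/9983 - 709800*√19/67 ≈ -62240.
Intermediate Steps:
s(u) = 1/(-182 + u)
c(b) = 2/(-3 + √2*√b) (c(b) = 2/(-3 + √(b + b)) = 2/(-3 + √(2*b)) = 2/(-3 + √2*√b))
D = -14/(-3 + 2*√19) (D = (2/(-3 + √2*√38))*(-7) = (2/(-3 + 2*√19))*(-7) = -14/(-3 + 2*√19) ≈ -2.4485)
L(B) = 0
(D + s(33))*(25350 + L(104)) = ((-42/67 - 28*√19/67) + 1/(-182 + 33))*(25350 + 0) = ((-42/67 - 28*√19/67) + 1/(-149))*25350 = ((-42/67 - 28*√19/67) - 1/149)*25350 = (-6325/9983 - 28*√19/67)*25350 = -160338750/9983 - 709800*√19/67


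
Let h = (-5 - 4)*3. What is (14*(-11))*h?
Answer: 4158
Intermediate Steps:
h = -27 (h = -9*3 = -27)
(14*(-11))*h = (14*(-11))*(-27) = -154*(-27) = 4158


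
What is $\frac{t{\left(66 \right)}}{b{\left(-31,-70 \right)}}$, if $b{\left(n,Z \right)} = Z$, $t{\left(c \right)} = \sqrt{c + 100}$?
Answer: $- \frac{\sqrt{166}}{70} \approx -0.18406$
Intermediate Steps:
$t{\left(c \right)} = \sqrt{100 + c}$
$\frac{t{\left(66 \right)}}{b{\left(-31,-70 \right)}} = \frac{\sqrt{100 + 66}}{-70} = \sqrt{166} \left(- \frac{1}{70}\right) = - \frac{\sqrt{166}}{70}$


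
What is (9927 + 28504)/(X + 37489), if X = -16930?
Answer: 38431/20559 ≈ 1.8693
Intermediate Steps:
(9927 + 28504)/(X + 37489) = (9927 + 28504)/(-16930 + 37489) = 38431/20559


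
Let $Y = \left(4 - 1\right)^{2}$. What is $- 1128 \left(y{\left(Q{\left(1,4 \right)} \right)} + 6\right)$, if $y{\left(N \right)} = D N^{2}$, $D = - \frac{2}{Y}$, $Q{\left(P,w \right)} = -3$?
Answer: $-4512$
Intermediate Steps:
$Y = 9$ ($Y = 3^{2} = 9$)
$D = - \frac{2}{9} \approx -0.22222$
$y{\left(N \right)} = - \frac{2 N^{2}}{9}$
$- 1128 \left(y{\left(Q{\left(1,4 \right)} \right)} + 6\right) = - 1128 \left(- \frac{2 \left(-3\right)^{2}}{9} + 6\right) = - 1128 \left(\left(- \frac{2}{9}\right) 9 + 6\right) = - 1128 \left(-2 + 6\right) = \left(-1128\right) 4 = -4512$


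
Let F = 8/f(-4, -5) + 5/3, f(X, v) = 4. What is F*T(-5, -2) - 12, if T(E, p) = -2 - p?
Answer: -12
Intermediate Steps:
F = 11/3 (F = 8/4 + 5/3 = 8*(1/4) + 5*(1/3) = 2 + 5/3 = 11/3 ≈ 3.6667)
F*T(-5, -2) - 12 = 11*(-2 - 1*(-2))/3 - 12 = 11*(-2 + 2)/3 - 12 = (11/3)*0 - 12 = 0 - 12 = -12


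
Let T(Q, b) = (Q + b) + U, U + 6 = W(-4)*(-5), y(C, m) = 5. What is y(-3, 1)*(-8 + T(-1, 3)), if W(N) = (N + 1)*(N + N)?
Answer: -660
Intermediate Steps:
W(N) = 2*N*(1 + N) (W(N) = (1 + N)*(2*N) = 2*N*(1 + N))
U = -126 (U = -6 + (2*(-4)*(1 - 4))*(-5) = -6 + (2*(-4)*(-3))*(-5) = -6 + 24*(-5) = -6 - 120 = -126)
T(Q, b) = -126 + Q + b (T(Q, b) = (Q + b) - 126 = -126 + Q + b)
y(-3, 1)*(-8 + T(-1, 3)) = 5*(-8 + (-126 - 1 + 3)) = 5*(-8 - 124) = 5*(-132) = -660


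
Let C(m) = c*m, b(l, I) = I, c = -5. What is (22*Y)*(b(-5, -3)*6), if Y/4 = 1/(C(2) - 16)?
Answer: 792/13 ≈ 60.923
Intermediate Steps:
C(m) = -5*m
Y = -2/13 (Y = 4/(-5*2 - 16) = 4/(-10 - 16) = 4/(-26) = 4*(-1/26) = -2/13 ≈ -0.15385)
(22*Y)*(b(-5, -3)*6) = (22*(-2/13))*(-3*6) = -44/13*(-18) = 792/13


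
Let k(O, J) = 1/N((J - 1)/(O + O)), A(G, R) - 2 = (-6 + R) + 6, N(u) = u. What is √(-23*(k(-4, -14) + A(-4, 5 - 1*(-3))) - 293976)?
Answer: I*√66199110/15 ≈ 542.42*I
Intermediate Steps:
A(G, R) = 2 + R (A(G, R) = 2 + ((-6 + R) + 6) = 2 + R)
k(O, J) = 2*O/(-1 + J) (k(O, J) = 1/((J - 1)/(O + O)) = 1/((-1 + J)/((2*O))) = 1/((-1 + J)*(1/(2*O))) = 1/((-1 + J)/(2*O)) = 2*O/(-1 + J))
√(-23*(k(-4, -14) + A(-4, 5 - 1*(-3))) - 293976) = √(-23*(2*(-4)/(-1 - 14) + (2 + (5 - 1*(-3)))) - 293976) = √(-23*(2*(-4)/(-15) + (2 + (5 + 3))) - 293976) = √(-23*(2*(-4)*(-1/15) + (2 + 8)) - 293976) = √(-23*(8/15 + 10) - 293976) = √(-23*158/15 - 293976) = √(-3634/15 - 293976) = √(-4413274/15) = I*√66199110/15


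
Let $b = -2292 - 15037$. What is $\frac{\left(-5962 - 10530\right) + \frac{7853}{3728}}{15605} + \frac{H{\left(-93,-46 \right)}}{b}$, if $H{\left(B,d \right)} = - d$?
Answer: $- \frac{1067964613507}{1008122199760} \approx -1.0594$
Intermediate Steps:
$b = -17329$
$\frac{\left(-5962 - 10530\right) + \frac{7853}{3728}}{15605} + \frac{H{\left(-93,-46 \right)}}{b} = \frac{\left(-5962 - 10530\right) + \frac{7853}{3728}}{15605} + \frac{\left(-1\right) \left(-46\right)}{-17329} = \left(-16492 + 7853 \cdot \frac{1}{3728}\right) \frac{1}{15605} + 46 \left(- \frac{1}{17329}\right) = \left(-16492 + \frac{7853}{3728}\right) \frac{1}{15605} - \frac{46}{17329} = \left(- \frac{61474323}{3728}\right) \frac{1}{15605} - \frac{46}{17329} = - \frac{61474323}{58175440} - \frac{46}{17329} = - \frac{1067964613507}{1008122199760}$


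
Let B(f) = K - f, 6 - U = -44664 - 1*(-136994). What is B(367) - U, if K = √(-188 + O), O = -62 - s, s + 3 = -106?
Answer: 91957 + I*√141 ≈ 91957.0 + 11.874*I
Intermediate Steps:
s = -109 (s = -3 - 106 = -109)
O = 47 (O = -62 - 1*(-109) = -62 + 109 = 47)
U = -92324 (U = 6 - (-44664 - 1*(-136994)) = 6 - (-44664 + 136994) = 6 - 1*92330 = 6 - 92330 = -92324)
K = I*√141 (K = √(-188 + 47) = √(-141) = I*√141 ≈ 11.874*I)
B(f) = -f + I*√141 (B(f) = I*√141 - f = -f + I*√141)
B(367) - U = (-1*367 + I*√141) - 1*(-92324) = (-367 + I*√141) + 92324 = 91957 + I*√141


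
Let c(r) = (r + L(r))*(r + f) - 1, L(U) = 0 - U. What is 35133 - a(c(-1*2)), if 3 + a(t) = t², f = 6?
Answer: 35135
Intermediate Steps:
L(U) = -U
c(r) = -1 (c(r) = (r - r)*(r + 6) - 1 = 0*(6 + r) - 1 = 0 - 1 = -1)
a(t) = -3 + t²
35133 - a(c(-1*2)) = 35133 - (-3 + (-1)²) = 35133 - (-3 + 1) = 35133 - 1*(-2) = 35133 + 2 = 35135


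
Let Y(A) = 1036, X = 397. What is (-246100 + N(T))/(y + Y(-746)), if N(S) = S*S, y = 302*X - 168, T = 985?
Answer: 241375/40254 ≈ 5.9963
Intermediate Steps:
y = 119726 (y = 302*397 - 168 = 119894 - 168 = 119726)
N(S) = S²
(-246100 + N(T))/(y + Y(-746)) = (-246100 + 985²)/(119726 + 1036) = (-246100 + 970225)/120762 = 724125*(1/120762) = 241375/40254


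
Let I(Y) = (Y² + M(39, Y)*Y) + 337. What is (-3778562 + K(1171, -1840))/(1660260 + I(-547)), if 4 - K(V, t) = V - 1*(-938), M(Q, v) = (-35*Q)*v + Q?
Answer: 343697/36952892 ≈ 0.0093009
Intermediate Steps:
M(Q, v) = Q - 35*Q*v (M(Q, v) = -35*Q*v + Q = Q - 35*Q*v)
K(V, t) = -934 - V (K(V, t) = 4 - (V - 1*(-938)) = 4 - (V + 938) = 4 - (938 + V) = 4 + (-938 - V) = -934 - V)
I(Y) = 337 + Y² + Y*(39 - 1365*Y) (I(Y) = (Y² + (39*(1 - 35*Y))*Y) + 337 = (Y² + (39 - 1365*Y)*Y) + 337 = (Y² + Y*(39 - 1365*Y)) + 337 = 337 + Y² + Y*(39 - 1365*Y))
(-3778562 + K(1171, -1840))/(1660260 + I(-547)) = (-3778562 + (-934 - 1*1171))/(1660260 + (337 - 1364*(-547)² + 39*(-547))) = (-3778562 + (-934 - 1171))/(1660260 + (337 - 1364*299209 - 21333)) = (-3778562 - 2105)/(1660260 + (337 - 408121076 - 21333)) = -3780667/(1660260 - 408142072) = -3780667/(-406481812) = -3780667*(-1/406481812) = 343697/36952892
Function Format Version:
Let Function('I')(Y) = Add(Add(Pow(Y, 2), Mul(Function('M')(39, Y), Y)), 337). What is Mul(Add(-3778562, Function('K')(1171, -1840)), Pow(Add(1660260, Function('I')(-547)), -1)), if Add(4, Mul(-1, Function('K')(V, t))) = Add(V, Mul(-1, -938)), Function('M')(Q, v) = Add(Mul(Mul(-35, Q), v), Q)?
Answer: Rational(343697, 36952892) ≈ 0.0093009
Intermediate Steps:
Function('M')(Q, v) = Add(Q, Mul(-35, Q, v)) (Function('M')(Q, v) = Add(Mul(-35, Q, v), Q) = Add(Q, Mul(-35, Q, v)))
Function('K')(V, t) = Add(-934, Mul(-1, V)) (Function('K')(V, t) = Add(4, Mul(-1, Add(V, Mul(-1, -938)))) = Add(4, Mul(-1, Add(V, 938))) = Add(4, Mul(-1, Add(938, V))) = Add(4, Add(-938, Mul(-1, V))) = Add(-934, Mul(-1, V)))
Function('I')(Y) = Add(337, Pow(Y, 2), Mul(Y, Add(39, Mul(-1365, Y)))) (Function('I')(Y) = Add(Add(Pow(Y, 2), Mul(Mul(39, Add(1, Mul(-35, Y))), Y)), 337) = Add(Add(Pow(Y, 2), Mul(Add(39, Mul(-1365, Y)), Y)), 337) = Add(Add(Pow(Y, 2), Mul(Y, Add(39, Mul(-1365, Y)))), 337) = Add(337, Pow(Y, 2), Mul(Y, Add(39, Mul(-1365, Y)))))
Mul(Add(-3778562, Function('K')(1171, -1840)), Pow(Add(1660260, Function('I')(-547)), -1)) = Mul(Add(-3778562, Add(-934, Mul(-1, 1171))), Pow(Add(1660260, Add(337, Mul(-1364, Pow(-547, 2)), Mul(39, -547))), -1)) = Mul(Add(-3778562, Add(-934, -1171)), Pow(Add(1660260, Add(337, Mul(-1364, 299209), -21333)), -1)) = Mul(Add(-3778562, -2105), Pow(Add(1660260, Add(337, -408121076, -21333)), -1)) = Mul(-3780667, Pow(Add(1660260, -408142072), -1)) = Mul(-3780667, Pow(-406481812, -1)) = Mul(-3780667, Rational(-1, 406481812)) = Rational(343697, 36952892)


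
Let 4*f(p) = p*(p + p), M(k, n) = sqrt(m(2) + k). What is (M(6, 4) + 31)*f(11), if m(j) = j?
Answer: 3751/2 + 121*sqrt(2) ≈ 2046.6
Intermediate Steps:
M(k, n) = sqrt(2 + k)
f(p) = p**2/2 (f(p) = (p*(p + p))/4 = (p*(2*p))/4 = (2*p**2)/4 = p**2/2)
(M(6, 4) + 31)*f(11) = (sqrt(2 + 6) + 31)*((1/2)*11**2) = (sqrt(8) + 31)*((1/2)*121) = (2*sqrt(2) + 31)*(121/2) = (31 + 2*sqrt(2))*(121/2) = 3751/2 + 121*sqrt(2)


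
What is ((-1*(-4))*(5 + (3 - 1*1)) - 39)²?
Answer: 121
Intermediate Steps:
((-1*(-4))*(5 + (3 - 1*1)) - 39)² = (4*(5 + (3 - 1)) - 39)² = (4*(5 + 2) - 39)² = (4*7 - 39)² = (28 - 39)² = (-11)² = 121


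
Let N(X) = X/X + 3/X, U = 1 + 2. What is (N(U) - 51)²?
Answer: 2401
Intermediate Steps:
U = 3
N(X) = 1 + 3/X
(N(U) - 51)² = ((3 + 3)/3 - 51)² = ((⅓)*6 - 51)² = (2 - 51)² = (-49)² = 2401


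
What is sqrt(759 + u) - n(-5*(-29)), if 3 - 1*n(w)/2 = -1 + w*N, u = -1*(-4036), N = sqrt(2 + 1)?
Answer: -8 + sqrt(4795) + 290*sqrt(3) ≈ 563.54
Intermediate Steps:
N = sqrt(3) ≈ 1.7320
u = 4036
n(w) = 8 - 2*w*sqrt(3) (n(w) = 6 - 2*(-1 + w*sqrt(3)) = 6 + (2 - 2*w*sqrt(3)) = 8 - 2*w*sqrt(3))
sqrt(759 + u) - n(-5*(-29)) = sqrt(759 + 4036) - (8 - 2*(-5*(-29))*sqrt(3)) = sqrt(4795) - (8 - 2*145*sqrt(3)) = sqrt(4795) - (8 - 290*sqrt(3)) = sqrt(4795) + (-8 + 290*sqrt(3)) = -8 + sqrt(4795) + 290*sqrt(3)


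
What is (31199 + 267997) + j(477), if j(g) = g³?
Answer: 108830529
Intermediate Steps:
(31199 + 267997) + j(477) = (31199 + 267997) + 477³ = 299196 + 108531333 = 108830529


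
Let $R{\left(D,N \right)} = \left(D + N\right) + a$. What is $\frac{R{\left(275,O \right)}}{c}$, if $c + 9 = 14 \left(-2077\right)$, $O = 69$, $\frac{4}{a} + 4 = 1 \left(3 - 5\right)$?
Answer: $- \frac{1030}{87261} \approx -0.011804$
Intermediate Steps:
$a = - \frac{2}{3}$ ($a = \frac{4}{-4 + 1 \left(3 - 5\right)} = \frac{4}{-4 + 1 \left(-2\right)} = \frac{4}{-4 - 2} = \frac{4}{-6} = 4 \left(- \frac{1}{6}\right) = - \frac{2}{3} \approx -0.66667$)
$c = -29087$ ($c = -9 + 14 \left(-2077\right) = -9 - 29078 = -29087$)
$R{\left(D,N \right)} = - \frac{2}{3} + D + N$ ($R{\left(D,N \right)} = \left(D + N\right) - \frac{2}{3} = - \frac{2}{3} + D + N$)
$\frac{R{\left(275,O \right)}}{c} = \frac{- \frac{2}{3} + 275 + 69}{-29087} = \frac{1030}{3} \left(- \frac{1}{29087}\right) = - \frac{1030}{87261}$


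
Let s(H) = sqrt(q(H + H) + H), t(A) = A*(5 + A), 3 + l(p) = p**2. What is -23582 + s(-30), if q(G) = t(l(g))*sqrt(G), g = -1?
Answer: -23582 + sqrt(-30 - 12*I*sqrt(15)) ≈ -23578.0 - 6.5314*I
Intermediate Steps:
l(p) = -3 + p**2
q(G) = -6*sqrt(G) (q(G) = ((-3 + (-1)**2)*(5 + (-3 + (-1)**2)))*sqrt(G) = ((-3 + 1)*(5 + (-3 + 1)))*sqrt(G) = (-2*(5 - 2))*sqrt(G) = (-2*3)*sqrt(G) = -6*sqrt(G))
s(H) = sqrt(H - 6*sqrt(2)*sqrt(H)) (s(H) = sqrt(-6*sqrt(H + H) + H) = sqrt(-6*sqrt(2)*sqrt(H) + H) = sqrt(H - 6*sqrt(2)*sqrt(H)))
-23582 + s(-30) = -23582 + sqrt(-30 - 6*sqrt(2)*sqrt(-30)) = -23582 + sqrt(-30 - 6*sqrt(2)*I*sqrt(30)) = -23582 + sqrt(-30 - 12*I*sqrt(15))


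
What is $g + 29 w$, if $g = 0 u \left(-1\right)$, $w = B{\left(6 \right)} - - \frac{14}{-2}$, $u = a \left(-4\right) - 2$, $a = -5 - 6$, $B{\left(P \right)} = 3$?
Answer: $-116$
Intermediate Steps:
$a = -11$ ($a = -5 - 6 = -11$)
$u = 42$ ($u = \left(-11\right) \left(-4\right) - 2 = 44 - 2 = 42$)
$w = -4$ ($w = 3 - - \frac{14}{-2} = 3 - \left(-14\right) \left(- \frac{1}{2}\right) = 3 - 7 = -4$)
$g = 0$ ($g = 0 \cdot 42 \left(-1\right) = 0 \left(-1\right) = 0$)
$g + 29 w = 0 + 29 \left(-4\right) = 0 - 116 = -116$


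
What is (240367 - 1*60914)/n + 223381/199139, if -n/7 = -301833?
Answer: 507702392578/420747052509 ≈ 1.2067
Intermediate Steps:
n = 2112831 (n = -7*(-301833) = 2112831)
(240367 - 1*60914)/n + 223381/199139 = (240367 - 1*60914)/2112831 + 223381/199139 = (240367 - 60914)*(1/2112831) + 223381*(1/199139) = 179453*(1/2112831) + 223381/199139 = 179453/2112831 + 223381/199139 = 507702392578/420747052509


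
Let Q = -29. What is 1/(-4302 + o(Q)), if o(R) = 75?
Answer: -1/4227 ≈ -0.00023657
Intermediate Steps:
1/(-4302 + o(Q)) = 1/(-4302 + 75) = 1/(-4227) = -1/4227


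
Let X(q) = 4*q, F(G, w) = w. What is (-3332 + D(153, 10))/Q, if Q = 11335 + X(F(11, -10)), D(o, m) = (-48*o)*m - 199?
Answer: -25657/3765 ≈ -6.8146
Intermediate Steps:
D(o, m) = -199 - 48*m*o (D(o, m) = -48*m*o - 199 = -199 - 48*m*o)
Q = 11295 (Q = 11335 + 4*(-10) = 11335 - 40 = 11295)
(-3332 + D(153, 10))/Q = (-3332 + (-199 - 48*10*153))/11295 = (-3332 + (-199 - 73440))*(1/11295) = (-3332 - 73639)*(1/11295) = -76971*1/11295 = -25657/3765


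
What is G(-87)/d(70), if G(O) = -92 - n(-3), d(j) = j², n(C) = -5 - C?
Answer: -9/490 ≈ -0.018367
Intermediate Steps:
G(O) = -90 (G(O) = -92 - (-5 - 1*(-3)) = -92 - (-5 + 3) = -92 - 1*(-2) = -92 + 2 = -90)
G(-87)/d(70) = -90/(70²) = -90/4900 = -90*1/4900 = -9/490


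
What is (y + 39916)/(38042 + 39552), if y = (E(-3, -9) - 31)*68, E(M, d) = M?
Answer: 18802/38797 ≈ 0.48462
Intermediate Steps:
y = -2312 (y = (-3 - 31)*68 = -34*68 = -2312)
(y + 39916)/(38042 + 39552) = (-2312 + 39916)/(38042 + 39552) = 37604/77594 = 37604*(1/77594) = 18802/38797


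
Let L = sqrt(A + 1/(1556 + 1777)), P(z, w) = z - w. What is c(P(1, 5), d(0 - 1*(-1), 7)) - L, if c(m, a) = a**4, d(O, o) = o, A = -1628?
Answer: 2401 - I*sqrt(18085267959)/3333 ≈ 2401.0 - 40.348*I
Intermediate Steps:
L = I*sqrt(18085267959)/3333 (L = sqrt(-1628 + 1/(1556 + 1777)) = sqrt(-1628 + 1/3333) = sqrt(-5426123/3333) = I*sqrt(18085267959)/3333 ≈ 40.348*I)
c(P(1, 5), d(0 - 1*(-1), 7)) - L = 7**4 - I*sqrt(18085267959)/3333 = 2401 - I*sqrt(18085267959)/3333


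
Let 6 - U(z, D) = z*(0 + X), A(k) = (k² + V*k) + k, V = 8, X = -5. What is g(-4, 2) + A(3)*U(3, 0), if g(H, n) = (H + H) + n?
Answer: 750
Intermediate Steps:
g(H, n) = n + 2*H (g(H, n) = 2*H + n = n + 2*H)
A(k) = k² + 9*k (A(k) = (k² + 8*k) + k = k² + 9*k)
U(z, D) = 6 + 5*z (U(z, D) = 6 - z*(0 - 5) = 6 - z*(-5) = 6 - (-5)*z = 6 + 5*z)
g(-4, 2) + A(3)*U(3, 0) = (2 + 2*(-4)) + (3*(9 + 3))*(6 + 5*3) = (2 - 8) + (3*12)*(6 + 15) = -6 + 36*21 = -6 + 756 = 750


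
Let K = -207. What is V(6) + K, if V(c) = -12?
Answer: -219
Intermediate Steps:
V(6) + K = -12 - 207 = -219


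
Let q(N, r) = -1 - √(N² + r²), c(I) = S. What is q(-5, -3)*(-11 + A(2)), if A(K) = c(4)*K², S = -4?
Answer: 27 + 27*√34 ≈ 184.44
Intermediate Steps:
c(I) = -4
A(K) = -4*K²
q(-5, -3)*(-11 + A(2)) = (-1 - √((-5)² + (-3)²))*(-11 - 4*2²) = (-1 - √(25 + 9))*(-11 - 4*4) = (-1 - √34)*(-11 - 16) = (-1 - √34)*(-27) = 27 + 27*√34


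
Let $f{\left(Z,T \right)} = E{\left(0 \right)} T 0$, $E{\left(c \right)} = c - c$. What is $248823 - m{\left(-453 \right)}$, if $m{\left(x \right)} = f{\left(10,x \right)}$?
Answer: $248823$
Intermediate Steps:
$E{\left(c \right)} = 0$
$f{\left(Z,T \right)} = 0$ ($f{\left(Z,T \right)} = 0 T 0 = 0 \cdot 0 = 0$)
$m{\left(x \right)} = 0$
$248823 - m{\left(-453 \right)} = 248823 - 0 = 248823 + 0 = 248823$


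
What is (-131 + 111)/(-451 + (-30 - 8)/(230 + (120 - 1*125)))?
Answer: 4500/101513 ≈ 0.044329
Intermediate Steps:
(-131 + 111)/(-451 + (-30 - 8)/(230 + (120 - 1*125))) = -20/(-451 - 38/(230 + (120 - 125))) = -20/(-451 - 38/(230 - 5)) = -20/(-451 - 38/225) = -20/(-101513/225) = -20*(-225/101513) = 4500/101513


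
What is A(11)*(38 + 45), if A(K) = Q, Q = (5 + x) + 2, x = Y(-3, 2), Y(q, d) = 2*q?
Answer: 83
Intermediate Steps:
x = -6 (x = 2*(-3) = -6)
Q = 1 (Q = (5 - 6) + 2 = -1 + 2 = 1)
A(K) = 1
A(11)*(38 + 45) = 1*(38 + 45) = 1*83 = 83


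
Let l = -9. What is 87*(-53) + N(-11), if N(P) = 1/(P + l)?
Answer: -92221/20 ≈ -4611.0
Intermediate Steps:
N(P) = 1/(-9 + P) (N(P) = 1/(P - 9) = 1/(-9 + P))
87*(-53) + N(-11) = 87*(-53) + 1/(-9 - 11) = -4611 + 1/(-20) = -4611 - 1/20 = -92221/20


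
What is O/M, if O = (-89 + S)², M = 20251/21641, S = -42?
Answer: 371381201/20251 ≈ 18339.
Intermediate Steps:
M = 20251/21641 (M = 20251*(1/21641) = 20251/21641 ≈ 0.93577)
O = 17161 (O = (-89 - 42)² = (-131)² = 17161)
O/M = 17161/(20251/21641) = 17161*(21641/20251) = 371381201/20251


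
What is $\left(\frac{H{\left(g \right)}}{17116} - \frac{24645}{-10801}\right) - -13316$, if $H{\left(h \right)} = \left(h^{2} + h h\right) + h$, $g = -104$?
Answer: $\frac{615595537301}{46217479} \approx 13320.0$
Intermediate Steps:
$H{\left(h \right)} = h + 2 h^{2}$ ($H{\left(h \right)} = \left(h^{2} + h^{2}\right) + h = 2 h^{2} + h = h + 2 h^{2}$)
$\left(\frac{H{\left(g \right)}}{17116} - \frac{24645}{-10801}\right) - -13316 = \left(\frac{\left(-104\right) \left(1 + 2 \left(-104\right)\right)}{17116} - \frac{24645}{-10801}\right) - -13316 = \left(- 104 \left(1 - 208\right) \frac{1}{17116} - - \frac{24645}{10801}\right) + 13316 = \left(\left(-104\right) \left(-207\right) \frac{1}{17116} + \frac{24645}{10801}\right) + 13316 = \left(21528 \cdot \frac{1}{17116} + \frac{24645}{10801}\right) + 13316 = \left(\frac{5382}{4279} + \frac{24645}{10801}\right) + 13316 = \frac{163586937}{46217479} + 13316 = \frac{615595537301}{46217479}$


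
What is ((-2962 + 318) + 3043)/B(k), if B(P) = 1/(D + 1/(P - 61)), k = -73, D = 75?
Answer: 4009551/134 ≈ 29922.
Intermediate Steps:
B(P) = 1/(75 + 1/(-61 + P)) (B(P) = 1/(75 + 1/(P - 61)) = 1/(75 + 1/(-61 + P)))
((-2962 + 318) + 3043)/B(k) = ((-2962 + 318) + 3043)/(((-61 - 73)/(-4574 + 75*(-73)))) = (-2644 + 3043)/((-134/(-4574 - 5475))) = 399/((-134/(-10049))) = 399/((-1/10049*(-134))) = 399/(134/10049) = 399*(10049/134) = 4009551/134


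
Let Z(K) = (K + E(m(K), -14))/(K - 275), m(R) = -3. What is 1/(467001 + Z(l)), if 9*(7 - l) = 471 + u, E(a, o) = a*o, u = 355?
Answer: 3238/1512149623 ≈ 2.1413e-6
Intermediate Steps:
l = -763/9 (l = 7 - (471 + 355)/9 = 7 - ⅑*826 = 7 - 826/9 = -763/9 ≈ -84.778)
Z(K) = (42 + K)/(-275 + K) (Z(K) = (K - 3*(-14))/(K - 275) = (K + 42)/(-275 + K) = (42 + K)/(-275 + K))
1/(467001 + Z(l)) = 1/(467001 + (42 - 763/9)/(-275 - 763/9)) = 1/(467001 - 385/9/(-3238/9)) = 1/(467001 - 9/3238*(-385/9)) = 1/(467001 + 385/3238) = 1/(1512149623/3238) = 3238/1512149623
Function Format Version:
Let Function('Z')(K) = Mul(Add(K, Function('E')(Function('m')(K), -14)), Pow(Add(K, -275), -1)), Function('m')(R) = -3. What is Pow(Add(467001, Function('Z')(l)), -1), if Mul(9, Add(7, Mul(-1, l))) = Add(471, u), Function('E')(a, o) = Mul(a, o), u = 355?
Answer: Rational(3238, 1512149623) ≈ 2.1413e-6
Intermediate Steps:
l = Rational(-763, 9) (l = Add(7, Mul(Rational(-1, 9), Add(471, 355))) = Add(7, Mul(Rational(-1, 9), 826)) = Add(7, Rational(-826, 9)) = Rational(-763, 9) ≈ -84.778)
Function('Z')(K) = Mul(Pow(Add(-275, K), -1), Add(42, K)) (Function('Z')(K) = Mul(Add(K, Mul(-3, -14)), Pow(Add(K, -275), -1)) = Mul(Add(K, 42), Pow(Add(-275, K), -1)) = Mul(Add(42, K), Pow(Add(-275, K), -1)) = Mul(Pow(Add(-275, K), -1), Add(42, K)))
Pow(Add(467001, Function('Z')(l)), -1) = Pow(Add(467001, Mul(Pow(Add(-275, Rational(-763, 9)), -1), Add(42, Rational(-763, 9)))), -1) = Pow(Add(467001, Mul(Pow(Rational(-3238, 9), -1), Rational(-385, 9))), -1) = Pow(Add(467001, Mul(Rational(-9, 3238), Rational(-385, 9))), -1) = Pow(Add(467001, Rational(385, 3238)), -1) = Pow(Rational(1512149623, 3238), -1) = Rational(3238, 1512149623)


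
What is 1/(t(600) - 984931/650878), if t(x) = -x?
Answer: -650878/391511731 ≈ -0.0016625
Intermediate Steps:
1/(t(600) - 984931/650878) = 1/(-1*600 - 984931/650878) = 1/(-600 - 984931*1/650878) = 1/(-600 - 984931/650878) = 1/(-391511731/650878) = -650878/391511731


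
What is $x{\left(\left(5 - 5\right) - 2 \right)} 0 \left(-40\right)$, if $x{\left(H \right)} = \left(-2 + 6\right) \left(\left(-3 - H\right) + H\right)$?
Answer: $0$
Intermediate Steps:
$x{\left(H \right)} = -12$ ($x{\left(H \right)} = 4 \left(-3\right) = -12$)
$x{\left(\left(5 - 5\right) - 2 \right)} 0 \left(-40\right) = \left(-12\right) 0 \left(-40\right) = 0 \left(-40\right) = 0$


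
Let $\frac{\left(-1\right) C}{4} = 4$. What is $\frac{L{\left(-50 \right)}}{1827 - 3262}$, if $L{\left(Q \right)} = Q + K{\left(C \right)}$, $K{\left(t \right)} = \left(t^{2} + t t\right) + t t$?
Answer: $- \frac{718}{1435} \approx -0.50035$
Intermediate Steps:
$C = -16$ ($C = \left(-4\right) 4 = -16$)
$K{\left(t \right)} = 3 t^{2}$ ($K{\left(t \right)} = \left(t^{2} + t^{2}\right) + t^{2} = 2 t^{2} + t^{2} = 3 t^{2}$)
$L{\left(Q \right)} = 768 + Q$ ($L{\left(Q \right)} = Q + 3 \left(-16\right)^{2} = Q + 3 \cdot 256 = Q + 768 = 768 + Q$)
$\frac{L{\left(-50 \right)}}{1827 - 3262} = \frac{768 - 50}{1827 - 3262} = \frac{718}{-1435} = 718 \left(- \frac{1}{1435}\right) = - \frac{718}{1435}$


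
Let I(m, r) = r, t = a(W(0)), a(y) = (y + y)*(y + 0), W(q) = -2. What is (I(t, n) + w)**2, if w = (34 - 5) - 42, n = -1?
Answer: 196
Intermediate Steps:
a(y) = 2*y**2 (a(y) = (2*y)*y = 2*y**2)
t = 8 (t = 2*(-2)**2 = 2*4 = 8)
w = -13 (w = 29 - 42 = -13)
(I(t, n) + w)**2 = (-1 - 13)**2 = (-14)**2 = 196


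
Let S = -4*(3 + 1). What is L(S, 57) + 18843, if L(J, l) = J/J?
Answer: 18844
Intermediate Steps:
S = -16 (S = -4*4 = -16)
L(J, l) = 1
L(S, 57) + 18843 = 1 + 18843 = 18844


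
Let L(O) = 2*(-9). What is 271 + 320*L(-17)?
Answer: -5489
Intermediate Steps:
L(O) = -18
271 + 320*L(-17) = 271 + 320*(-18) = 271 - 5760 = -5489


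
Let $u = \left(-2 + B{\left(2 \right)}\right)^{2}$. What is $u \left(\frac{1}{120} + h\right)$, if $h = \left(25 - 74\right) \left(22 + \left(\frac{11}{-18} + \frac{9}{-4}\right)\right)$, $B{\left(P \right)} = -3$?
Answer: $- \frac{1688035}{72} \approx -23445.0$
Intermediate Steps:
$u = 25$ ($u = \left(-2 - 3\right)^{2} = \left(-5\right)^{2} = 25$)
$h = - \frac{33761}{36}$ ($h = - 49 \left(22 + \left(11 \left(- \frac{1}{18}\right) + 9 \left(- \frac{1}{4}\right)\right)\right) = - 49 \left(22 - \frac{103}{36}\right) = \left(-49\right) \frac{689}{36} = - \frac{33761}{36} \approx -937.81$)
$u \left(\frac{1}{120} + h\right) = 25 \left(\frac{1}{120} - \frac{33761}{36}\right) = 25 \left(- \frac{337607}{360}\right) = - \frac{1688035}{72}$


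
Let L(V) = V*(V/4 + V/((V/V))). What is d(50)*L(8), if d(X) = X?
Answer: 4000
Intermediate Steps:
L(V) = 5*V²/4 (L(V) = V*(V*(¼) + V/1) = V*(V/4 + V*1) = V*(V/4 + V) = V*(5*V/4) = 5*V²/4)
d(50)*L(8) = 50*((5/4)*8²) = 50*((5/4)*64) = 50*80 = 4000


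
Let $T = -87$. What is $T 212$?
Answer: $-18444$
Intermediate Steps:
$T 212 = \left(-87\right) 212 = -18444$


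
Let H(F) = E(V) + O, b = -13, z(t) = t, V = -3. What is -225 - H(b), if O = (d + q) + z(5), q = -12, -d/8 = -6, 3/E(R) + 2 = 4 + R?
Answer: -263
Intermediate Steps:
E(R) = 3/(2 + R) (E(R) = 3/(-2 + (4 + R)) = 3/(2 + R))
d = 48 (d = -8*(-6) = 48)
O = 41 (O = (48 - 12) + 5 = 36 + 5 = 41)
H(F) = 38 (H(F) = 3/(2 - 3) + 41 = 3/(-1) + 41 = 3*(-1) + 41 = -3 + 41 = 38)
-225 - H(b) = -225 - 1*38 = -225 - 38 = -263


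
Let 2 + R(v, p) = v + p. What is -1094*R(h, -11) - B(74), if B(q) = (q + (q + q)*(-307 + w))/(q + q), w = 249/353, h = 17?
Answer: -2873565/706 ≈ -4070.2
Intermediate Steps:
w = 249/353 (w = 249*(1/353) = 249/353 ≈ 0.70538)
R(v, p) = -2 + p + v (R(v, p) = -2 + (v + p) = -2 + (p + v) = -2 + p + v)
B(q) = -215891/706 (B(q) = (q + (q + q)*(-307 + 249/353))/(q + q) = (q + (2*q)*(-108122/353))/((2*q)) = (q - 216244*q/353)*(1/(2*q)) = (-215891*q/353)*(1/(2*q)) = -215891/706)
-1094*R(h, -11) - B(74) = -1094*(-2 - 11 + 17) - 1*(-215891/706) = -1094*4 + 215891/706 = -4376 + 215891/706 = -2873565/706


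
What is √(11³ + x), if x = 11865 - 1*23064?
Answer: 2*I*√2467 ≈ 99.338*I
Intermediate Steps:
x = -11199 (x = 11865 - 23064 = -11199)
√(11³ + x) = √(11³ - 11199) = √(1331 - 11199) = √(-9868) = 2*I*√2467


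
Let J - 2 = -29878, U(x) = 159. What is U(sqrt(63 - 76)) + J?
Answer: -29717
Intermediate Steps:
J = -29876 (J = 2 - 29878 = -29876)
U(sqrt(63 - 76)) + J = 159 - 29876 = -29717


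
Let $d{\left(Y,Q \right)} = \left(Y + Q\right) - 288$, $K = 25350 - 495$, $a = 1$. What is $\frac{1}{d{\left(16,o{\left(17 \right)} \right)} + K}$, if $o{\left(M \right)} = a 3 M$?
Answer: $\frac{1}{24634} \approx 4.0594 \cdot 10^{-5}$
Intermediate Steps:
$o{\left(M \right)} = 3 M$ ($o{\left(M \right)} = 1 \cdot 3 M = 3 M$)
$K = 24855$
$d{\left(Y,Q \right)} = -288 + Q + Y$ ($d{\left(Y,Q \right)} = \left(Q + Y\right) - 288 = -288 + Q + Y$)
$\frac{1}{d{\left(16,o{\left(17 \right)} \right)} + K} = \frac{1}{\left(-288 + 3 \cdot 17 + 16\right) + 24855} = \frac{1}{\left(-288 + 51 + 16\right) + 24855} = \frac{1}{-221 + 24855} = \frac{1}{24634}$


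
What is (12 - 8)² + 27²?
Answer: 745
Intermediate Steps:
(12 - 8)² + 27² = 4² + 729 = 16 + 729 = 745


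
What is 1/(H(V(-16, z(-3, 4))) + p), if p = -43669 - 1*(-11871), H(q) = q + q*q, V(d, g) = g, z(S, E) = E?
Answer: -1/31778 ≈ -3.1468e-5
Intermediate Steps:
H(q) = q + q²
p = -31798 (p = -43669 + 11871 = -31798)
1/(H(V(-16, z(-3, 4))) + p) = 1/(4*(1 + 4) - 31798) = 1/(4*5 - 31798) = 1/(20 - 31798) = 1/(-31778) = -1/31778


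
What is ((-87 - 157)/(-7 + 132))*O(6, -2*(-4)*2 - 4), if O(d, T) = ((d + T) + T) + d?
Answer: -8784/125 ≈ -70.272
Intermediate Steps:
O(d, T) = 2*T + 2*d (O(d, T) = ((T + d) + T) + d = (d + 2*T) + d = 2*T + 2*d)
((-87 - 157)/(-7 + 132))*O(6, -2*(-4)*2 - 4) = ((-87 - 157)/(-7 + 132))*(2*(-2*(-4)*2 - 4) + 2*6) = (-244/125)*(2*(8*2 - 4) + 12) = (-244*1/125)*(2*(16 - 4) + 12) = -244*(2*12 + 12)/125 = -244*(24 + 12)/125 = -244/125*36 = -8784/125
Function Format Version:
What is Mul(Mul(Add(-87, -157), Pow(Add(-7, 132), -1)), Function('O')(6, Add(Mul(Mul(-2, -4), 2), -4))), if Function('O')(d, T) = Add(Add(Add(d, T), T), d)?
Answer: Rational(-8784, 125) ≈ -70.272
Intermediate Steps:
Function('O')(d, T) = Add(Mul(2, T), Mul(2, d)) (Function('O')(d, T) = Add(Add(Add(T, d), T), d) = Add(Add(d, Mul(2, T)), d) = Add(Mul(2, T), Mul(2, d)))
Mul(Mul(Add(-87, -157), Pow(Add(-7, 132), -1)), Function('O')(6, Add(Mul(Mul(-2, -4), 2), -4))) = Mul(Mul(Add(-87, -157), Pow(Add(-7, 132), -1)), Add(Mul(2, Add(Mul(Mul(-2, -4), 2), -4)), Mul(2, 6))) = Mul(Mul(-244, Pow(125, -1)), Add(Mul(2, Add(Mul(8, 2), -4)), 12)) = Mul(Mul(-244, Rational(1, 125)), Add(Mul(2, Add(16, -4)), 12)) = Mul(Rational(-244, 125), Add(Mul(2, 12), 12)) = Mul(Rational(-244, 125), Add(24, 12)) = Mul(Rational(-244, 125), 36) = Rational(-8784, 125)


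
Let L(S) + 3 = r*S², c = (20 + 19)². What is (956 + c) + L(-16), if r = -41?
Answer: -8022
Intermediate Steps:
c = 1521 (c = 39² = 1521)
L(S) = -3 - 41*S²
(956 + c) + L(-16) = (956 + 1521) + (-3 - 41*(-16)²) = 2477 + (-3 - 41*256) = 2477 + (-3 - 10496) = 2477 - 10499 = -8022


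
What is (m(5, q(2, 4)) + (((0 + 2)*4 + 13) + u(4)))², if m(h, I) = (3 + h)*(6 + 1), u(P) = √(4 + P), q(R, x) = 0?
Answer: 5937 + 308*√2 ≈ 6372.6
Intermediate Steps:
m(h, I) = 21 + 7*h (m(h, I) = (3 + h)*7 = 21 + 7*h)
(m(5, q(2, 4)) + (((0 + 2)*4 + 13) + u(4)))² = ((21 + 7*5) + (((0 + 2)*4 + 13) + √(4 + 4)))² = ((21 + 35) + ((2*4 + 13) + √8))² = (56 + ((8 + 13) + 2*√2))² = (56 + (21 + 2*√2))² = (77 + 2*√2)²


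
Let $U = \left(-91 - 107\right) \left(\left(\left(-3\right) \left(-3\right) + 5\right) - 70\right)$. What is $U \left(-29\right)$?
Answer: $-321552$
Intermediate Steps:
$U = 11088$ ($U = - 198 \left(\left(9 + 5\right) - 70\right) = - 198 \left(14 - 70\right) = \left(-198\right) \left(-56\right) = 11088$)
$U \left(-29\right) = 11088 \left(-29\right) = -321552$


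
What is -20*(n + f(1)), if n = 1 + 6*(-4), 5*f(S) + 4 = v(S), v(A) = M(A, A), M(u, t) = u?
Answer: 472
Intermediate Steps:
v(A) = A
f(S) = -⅘ + S/5
n = -23 (n = 1 - 24 = -23)
-20*(n + f(1)) = -20*(-23 + (-⅘ + (⅕)*1)) = -20*(-23 + (-⅘ + ⅕)) = -20*(-23 - ⅗) = -20*(-118/5) = 472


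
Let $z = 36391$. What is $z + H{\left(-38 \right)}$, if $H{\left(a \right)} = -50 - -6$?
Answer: $36347$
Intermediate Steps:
$H{\left(a \right)} = -44$ ($H{\left(a \right)} = -50 + 6 = -44$)
$z + H{\left(-38 \right)} = 36391 - 44 = 36347$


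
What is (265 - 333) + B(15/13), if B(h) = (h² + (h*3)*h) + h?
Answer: -10397/169 ≈ -61.521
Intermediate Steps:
B(h) = h + 4*h² (B(h) = (h² + (3*h)*h) + h = (h² + 3*h²) + h = 4*h² + h = h + 4*h²)
(265 - 333) + B(15/13) = (265 - 333) + (15/13)*(1 + 4*(15/13)) = -68 + (15*(1/13))*(1 + 4*(15*(1/13))) = -68 + 15*(1 + 4*(15/13))/13 = -68 + 15*(1 + 60/13)/13 = -68 + (15/13)*(73/13) = -68 + 1095/169 = -10397/169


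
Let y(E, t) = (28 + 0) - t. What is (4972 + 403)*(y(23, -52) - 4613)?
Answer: -24364875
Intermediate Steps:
y(E, t) = 28 - t
(4972 + 403)*(y(23, -52) - 4613) = (4972 + 403)*((28 - 1*(-52)) - 4613) = 5375*((28 + 52) - 4613) = 5375*(80 - 4613) = 5375*(-4533) = -24364875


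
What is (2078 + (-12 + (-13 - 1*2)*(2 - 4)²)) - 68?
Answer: 1938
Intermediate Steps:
(2078 + (-12 + (-13 - 1*2)*(2 - 4)²)) - 68 = (2078 + (-12 + (-13 - 2)*(-2)²)) - 68 = (2078 + (-12 - 15*4)) - 68 = (2078 + (-12 - 60)) - 68 = (2078 - 72) - 68 = 2006 - 68 = 1938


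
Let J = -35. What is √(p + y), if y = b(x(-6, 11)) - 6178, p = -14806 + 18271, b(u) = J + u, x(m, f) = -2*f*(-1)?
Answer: I*√2726 ≈ 52.211*I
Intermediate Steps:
x(m, f) = 2*f
b(u) = -35 + u
p = 3465
y = -6191 (y = (-35 + 2*11) - 6178 = (-35 + 22) - 6178 = -13 - 6178 = -6191)
√(p + y) = √(3465 - 6191) = √(-2726) = I*√2726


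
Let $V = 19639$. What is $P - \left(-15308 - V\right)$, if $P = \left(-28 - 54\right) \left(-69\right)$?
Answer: $40605$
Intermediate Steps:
$P = 5658$ ($P = \left(-82\right) \left(-69\right) = 5658$)
$P - \left(-15308 - V\right) = 5658 - \left(-15308 - 19639\right) = 5658 - -34947 = 5658 + 34947 = 40605$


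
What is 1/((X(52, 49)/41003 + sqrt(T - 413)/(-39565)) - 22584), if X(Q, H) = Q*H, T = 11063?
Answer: -1188730134647601603614/26846207491057329904543835 + 13303699669217*sqrt(426)/53692414982114659809087670 ≈ -4.4279e-5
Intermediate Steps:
X(Q, H) = H*Q
1/((X(52, 49)/41003 + sqrt(T - 413)/(-39565)) - 22584) = 1/(((49*52)/41003 + sqrt(11063 - 413)/(-39565)) - 22584) = 1/((2548*(1/41003) + sqrt(10650)*(-1/39565)) - 22584) = 1/((2548/41003 + (5*sqrt(426))*(-1/39565)) - 22584) = 1/((2548/41003 - sqrt(426)/7913) - 22584) = 1/(-926009204/41003 - sqrt(426)/7913)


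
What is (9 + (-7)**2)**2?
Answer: 3364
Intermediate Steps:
(9 + (-7)**2)**2 = (9 + 49)**2 = 58**2 = 3364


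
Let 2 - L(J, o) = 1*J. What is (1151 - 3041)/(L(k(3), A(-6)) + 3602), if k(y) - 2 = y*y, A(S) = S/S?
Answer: -1890/3593 ≈ -0.52602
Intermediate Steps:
A(S) = 1
k(y) = 2 + y² (k(y) = 2 + y*y = 2 + y²)
L(J, o) = 2 - J
(1151 - 3041)/(L(k(3), A(-6)) + 3602) = (1151 - 3041)/((2 - (2 + 3²)) + 3602) = -1890/((2 - (2 + 9)) + 3602) = -1890/((2 - 1*11) + 3602) = -1890/((2 - 11) + 3602) = -1890/(-9 + 3602) = -1890/3593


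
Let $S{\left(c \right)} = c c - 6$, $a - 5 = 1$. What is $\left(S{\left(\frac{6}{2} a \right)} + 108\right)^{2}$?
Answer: $181476$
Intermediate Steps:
$a = 6$ ($a = 5 + 1 = 6$)
$S{\left(c \right)} = -6 + c^{2}$ ($S{\left(c \right)} = c^{2} - 6 = -6 + c^{2}$)
$\left(S{\left(\frac{6}{2} a \right)} + 108\right)^{2} = \left(\left(-6 + \left(\frac{6}{2} \cdot 6\right)^{2}\right) + 108\right)^{2} = \left(\left(-6 + \left(6 \cdot \frac{1}{2} \cdot 6\right)^{2}\right) + 108\right)^{2} = \left(\left(-6 + \left(3 \cdot 6\right)^{2}\right) + 108\right)^{2} = \left(\left(-6 + 18^{2}\right) + 108\right)^{2} = \left(\left(-6 + 324\right) + 108\right)^{2} = \left(318 + 108\right)^{2} = 426^{2} = 181476$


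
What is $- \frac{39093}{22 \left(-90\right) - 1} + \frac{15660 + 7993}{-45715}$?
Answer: $\frac{1740279902}{90561415} \approx 19.217$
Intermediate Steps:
$- \frac{39093}{22 \left(-90\right) - 1} + \frac{15660 + 7993}{-45715} = - \frac{39093}{-1980 - 1} + 23653 \left(- \frac{1}{45715}\right) = - \frac{39093}{-1981} - \frac{23653}{45715} = \left(-39093\right) \left(- \frac{1}{1981}\right) - \frac{23653}{45715} = \frac{39093}{1981} - \frac{23653}{45715} = \frac{1740279902}{90561415}$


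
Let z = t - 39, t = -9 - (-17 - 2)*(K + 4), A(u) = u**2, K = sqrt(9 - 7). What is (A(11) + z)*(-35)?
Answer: -5215 - 665*sqrt(2) ≈ -6155.5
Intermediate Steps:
K = sqrt(2) ≈ 1.4142
t = 67 + 19*sqrt(2) (t = -9 - (-17 - 2)*(sqrt(2) + 4) = -9 - (-19)*(4 + sqrt(2)) = -9 - (-76 - 19*sqrt(2)) = -9 + (76 + 19*sqrt(2)) = 67 + 19*sqrt(2) ≈ 93.870)
z = 28 + 19*sqrt(2) (z = (67 + 19*sqrt(2)) - 39 = 28 + 19*sqrt(2) ≈ 54.870)
(A(11) + z)*(-35) = (11**2 + (28 + 19*sqrt(2)))*(-35) = (121 + (28 + 19*sqrt(2)))*(-35) = (149 + 19*sqrt(2))*(-35) = -5215 - 665*sqrt(2)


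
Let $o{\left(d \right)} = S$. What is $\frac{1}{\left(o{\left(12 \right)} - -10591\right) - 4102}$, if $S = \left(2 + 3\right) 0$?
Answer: $\frac{1}{6489} \approx 0.00015411$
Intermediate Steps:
$S = 0$ ($S = 5 \cdot 0 = 0$)
$o{\left(d \right)} = 0$
$\frac{1}{\left(o{\left(12 \right)} - -10591\right) - 4102} = \frac{1}{\left(0 - -10591\right) - 4102} = \frac{1}{\left(0 + 10591\right) - 4102} = \frac{1}{10591 - 4102} = \frac{1}{6489}$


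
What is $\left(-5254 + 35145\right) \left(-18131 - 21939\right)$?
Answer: $-1197732370$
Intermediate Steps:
$\left(-5254 + 35145\right) \left(-18131 - 21939\right) = 29891 \left(-40070\right) = -1197732370$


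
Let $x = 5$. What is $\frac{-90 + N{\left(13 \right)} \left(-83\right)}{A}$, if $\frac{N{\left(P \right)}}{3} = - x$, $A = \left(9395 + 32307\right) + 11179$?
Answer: $\frac{385}{17627} \approx 0.021841$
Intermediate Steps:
$A = 52881$ ($A = 41702 + 11179 = 52881$)
$N{\left(P \right)} = -15$ ($N{\left(P \right)} = 3 \left(\left(-1\right) 5\right) = 3 \left(-5\right) = -15$)
$\frac{-90 + N{\left(13 \right)} \left(-83\right)}{A} = \frac{-90 - -1245}{52881} = \left(-90 + 1245\right) \frac{1}{52881} = 1155 \cdot \frac{1}{52881} = \frac{385}{17627}$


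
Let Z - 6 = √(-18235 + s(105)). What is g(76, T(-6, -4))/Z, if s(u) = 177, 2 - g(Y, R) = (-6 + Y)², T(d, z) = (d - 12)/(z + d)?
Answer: -14694/9047 + 2449*I*√18058/9047 ≈ -1.6242 + 36.376*I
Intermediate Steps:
T(d, z) = (-12 + d)/(d + z)
g(Y, R) = 2 - (-6 + Y)²
Z = 6 + I*√18058 (Z = 6 + √(-18235 + 177) = 6 + √(-18058) = 6 + I*√18058 ≈ 6.0 + 134.38*I)
g(76, T(-6, -4))/Z = (2 - (-6 + 76)²)/(6 + I*√18058) = (2 - 1*70²)/(6 + I*√18058) = (2 - 1*4900)/(6 + I*√18058) = (2 - 4900)/(6 + I*√18058) = -4898/(6 + I*√18058)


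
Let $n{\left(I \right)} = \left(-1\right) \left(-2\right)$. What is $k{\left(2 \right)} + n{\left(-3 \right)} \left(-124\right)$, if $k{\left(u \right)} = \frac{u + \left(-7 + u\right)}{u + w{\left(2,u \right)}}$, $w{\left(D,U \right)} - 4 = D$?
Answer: $- \frac{1987}{8} \approx -248.38$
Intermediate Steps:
$w{\left(D,U \right)} = 4 + D$
$n{\left(I \right)} = 2$
$k{\left(u \right)} = \frac{-7 + 2 u}{6 + u}$ ($k{\left(u \right)} = \frac{u + \left(-7 + u\right)}{u + \left(4 + 2\right)} = \frac{-7 + 2 u}{u + 6} = \frac{-7 + 2 u}{6 + u}$)
$k{\left(2 \right)} + n{\left(-3 \right)} \left(-124\right) = \frac{-7 + 2 \cdot 2}{6 + 2} + 2 \left(-124\right) = \frac{-7 + 4}{8} - 248 = \frac{1}{8} \left(-3\right) - 248 = - \frac{3}{8} - 248 = - \frac{1987}{8}$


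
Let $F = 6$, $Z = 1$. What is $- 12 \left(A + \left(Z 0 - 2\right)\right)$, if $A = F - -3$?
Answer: $-84$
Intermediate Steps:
$A = 9$ ($A = 6 - -3 = 6 + 3 = 9$)
$- 12 \left(A + \left(Z 0 - 2\right)\right) = - 12 \left(9 + \left(1 \cdot 0 - 2\right)\right) = - 12 \left(9 + \left(0 - 2\right)\right) = - 12 \left(9 - 2\right) = \left(-12\right) 7 = -84$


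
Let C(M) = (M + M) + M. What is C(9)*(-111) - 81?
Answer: -3078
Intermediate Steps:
C(M) = 3*M (C(M) = 2*M + M = 3*M)
C(9)*(-111) - 81 = (3*9)*(-111) - 81 = 27*(-111) - 81 = -2997 - 81 = -3078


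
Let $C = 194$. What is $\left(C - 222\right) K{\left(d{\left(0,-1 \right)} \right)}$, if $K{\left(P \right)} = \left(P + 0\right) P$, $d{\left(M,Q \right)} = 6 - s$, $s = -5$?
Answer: $-3388$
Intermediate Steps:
$d{\left(M,Q \right)} = 11$ ($d{\left(M,Q \right)} = 6 - -5 = 6 + 5 = 11$)
$K{\left(P \right)} = P^{2}$ ($K{\left(P \right)} = P P = P^{2}$)
$\left(C - 222\right) K{\left(d{\left(0,-1 \right)} \right)} = \left(194 - 222\right) 11^{2} = \left(-28\right) 121 = -3388$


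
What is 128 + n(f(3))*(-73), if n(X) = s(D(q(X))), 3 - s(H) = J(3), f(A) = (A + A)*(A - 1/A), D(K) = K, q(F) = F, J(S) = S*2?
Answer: 347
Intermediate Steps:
J(S) = 2*S
f(A) = 2*A*(A - 1/A) (f(A) = (2*A)*(A - 1/A) = 2*A*(A - 1/A))
s(H) = -3 (s(H) = 3 - 2*3 = 3 - 1*6 = 3 - 6 = -3)
n(X) = -3
128 + n(f(3))*(-73) = 128 - 3*(-73) = 128 + 219 = 347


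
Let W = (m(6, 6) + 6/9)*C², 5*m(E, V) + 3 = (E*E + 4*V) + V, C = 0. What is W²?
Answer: 0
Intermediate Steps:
m(E, V) = -⅗ + V + E²/5 (m(E, V) = -⅗ + ((E*E + 4*V) + V)/5 = -⅗ + ((E² + 4*V) + V)/5 = -⅗ + (E² + 5*V)/5 = -⅗ + (V + E²/5) = -⅗ + V + E²/5)
W = 0 (W = ((-⅗ + 6 + (⅕)*6²) + 6/9)*0² = ((-⅗ + 6 + (⅕)*36) + 6*(⅑))*0 = ((-⅗ + 6 + 36/5) + ⅔)*0 = (63/5 + ⅔)*0 = (199/15)*0 = 0)
W² = 0² = 0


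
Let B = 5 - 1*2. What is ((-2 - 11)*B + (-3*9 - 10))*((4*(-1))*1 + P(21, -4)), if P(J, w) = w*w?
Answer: -912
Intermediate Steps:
P(J, w) = w²
B = 3 (B = 5 - 2 = 3)
((-2 - 11)*B + (-3*9 - 10))*((4*(-1))*1 + P(21, -4)) = ((-2 - 11)*3 + (-3*9 - 10))*((4*(-1))*1 + (-4)²) = (-13*3 + (-27 - 10))*(-4*1 + 16) = (-39 - 37)*(-4 + 16) = -76*12 = -912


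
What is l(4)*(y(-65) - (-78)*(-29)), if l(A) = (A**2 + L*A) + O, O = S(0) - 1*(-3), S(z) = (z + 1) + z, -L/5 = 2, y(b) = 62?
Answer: 44000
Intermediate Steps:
L = -10 (L = -5*2 = -10)
S(z) = 1 + 2*z (S(z) = (1 + z) + z = 1 + 2*z)
O = 4 (O = (1 + 2*0) - 1*(-3) = (1 + 0) + 3 = 1 + 3 = 4)
l(A) = 4 + A**2 - 10*A (l(A) = (A**2 - 10*A) + 4 = 4 + A**2 - 10*A)
l(4)*(y(-65) - (-78)*(-29)) = (4 + 4**2 - 10*4)*(62 - (-78)*(-29)) = (4 + 16 - 40)*(62 - 1*2262) = -20*(62 - 2262) = -20*(-2200) = 44000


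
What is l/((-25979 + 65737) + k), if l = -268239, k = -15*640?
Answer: -268239/30158 ≈ -8.8945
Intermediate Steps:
k = -9600
l/((-25979 + 65737) + k) = -268239/((-25979 + 65737) - 9600) = -268239/(39758 - 9600) = -268239/30158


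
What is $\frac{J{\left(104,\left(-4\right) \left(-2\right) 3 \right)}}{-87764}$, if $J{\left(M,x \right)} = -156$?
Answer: $\frac{39}{21941} \approx 0.0017775$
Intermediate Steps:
$\frac{J{\left(104,\left(-4\right) \left(-2\right) 3 \right)}}{-87764} = - \frac{156}{-87764} = \left(-156\right) \left(- \frac{1}{87764}\right) = \frac{39}{21941}$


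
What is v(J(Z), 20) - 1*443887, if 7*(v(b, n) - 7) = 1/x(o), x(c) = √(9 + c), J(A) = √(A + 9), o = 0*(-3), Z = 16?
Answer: -9321479/21 ≈ -4.4388e+5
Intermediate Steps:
o = 0
J(A) = √(9 + A)
v(b, n) = 148/21 (v(b, n) = 7 + 1/(7*(√(9 + 0))) = 7 + 1/(7*(√9)) = 7 + (⅐)/3 = 7 + (⅐)*(⅓) = 7 + 1/21 = 148/21)
v(J(Z), 20) - 1*443887 = 148/21 - 1*443887 = 148/21 - 443887 = -9321479/21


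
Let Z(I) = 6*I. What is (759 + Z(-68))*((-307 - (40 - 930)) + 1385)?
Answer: 690768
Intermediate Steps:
(759 + Z(-68))*((-307 - (40 - 930)) + 1385) = (759 + 6*(-68))*((-307 - (40 - 930)) + 1385) = (759 - 408)*((-307 - 1*(-890)) + 1385) = 351*((-307 + 890) + 1385) = 351*(583 + 1385) = 351*1968 = 690768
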